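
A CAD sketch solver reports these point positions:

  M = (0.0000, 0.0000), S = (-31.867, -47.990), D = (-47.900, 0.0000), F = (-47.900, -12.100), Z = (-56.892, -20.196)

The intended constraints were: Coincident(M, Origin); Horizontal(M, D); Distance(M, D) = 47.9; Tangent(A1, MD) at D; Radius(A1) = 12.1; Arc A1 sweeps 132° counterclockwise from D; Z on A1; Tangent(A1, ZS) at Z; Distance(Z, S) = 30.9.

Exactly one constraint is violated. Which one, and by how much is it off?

Distance(Z, S) = 30.9 — off by 6.50.

M = (0.00, 0.00) ✓; M.y = 0.00, D.y = 0.00 ✓; |MD| = 47.90 ✓; ∠(FD, DM) = 90.00° ✓; |FD| = 12.10 ✓; bearing(F→Z) − bearing(F→D) = 132.0° ✓; |FZ| = 12.10 ✓; ∠(FZ, ZS) = 90.00° ✓; |ZS| = 37.40 ✗.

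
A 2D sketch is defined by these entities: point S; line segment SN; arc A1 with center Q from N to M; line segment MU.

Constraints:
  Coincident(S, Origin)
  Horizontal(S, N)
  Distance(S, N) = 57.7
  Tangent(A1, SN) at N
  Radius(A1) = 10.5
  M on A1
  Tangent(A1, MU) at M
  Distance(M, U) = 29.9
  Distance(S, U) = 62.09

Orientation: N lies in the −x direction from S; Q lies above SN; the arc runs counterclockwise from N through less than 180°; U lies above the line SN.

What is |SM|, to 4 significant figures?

48.35

Checks: |QM| = 10.50 ✓; ∠(QM, MU) = 90.00° ✓; |MU| = 29.90 ✓; |SU| = 62.09 ✓.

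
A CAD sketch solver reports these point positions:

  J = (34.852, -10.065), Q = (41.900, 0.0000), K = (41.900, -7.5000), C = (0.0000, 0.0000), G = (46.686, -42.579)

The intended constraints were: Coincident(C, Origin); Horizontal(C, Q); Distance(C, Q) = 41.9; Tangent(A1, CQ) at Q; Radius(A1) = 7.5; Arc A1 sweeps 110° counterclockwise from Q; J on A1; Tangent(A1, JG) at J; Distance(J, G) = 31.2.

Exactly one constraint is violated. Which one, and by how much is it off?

Distance(J, G) = 31.2 — off by 3.40.

C = (0.00, 0.00) ✓; C.y = 0.00, Q.y = 0.00 ✓; |CQ| = 41.90 ✓; ∠(KQ, QC) = 90.00° ✓; |KQ| = 7.500 ✓; bearing(K→J) − bearing(K→Q) = 110.0° ✓; |KJ| = 7.500 ✓; ∠(KJ, JG) = 90.00° ✓; |JG| = 34.60 ✗.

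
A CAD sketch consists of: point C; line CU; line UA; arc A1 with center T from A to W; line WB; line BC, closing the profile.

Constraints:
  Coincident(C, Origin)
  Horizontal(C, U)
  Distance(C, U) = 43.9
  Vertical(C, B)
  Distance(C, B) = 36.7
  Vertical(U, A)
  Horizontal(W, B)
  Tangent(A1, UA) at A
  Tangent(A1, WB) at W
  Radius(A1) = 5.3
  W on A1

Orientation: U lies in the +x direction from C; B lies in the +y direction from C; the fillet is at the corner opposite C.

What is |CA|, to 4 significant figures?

53.97

C is at the origin; C and U share the same y with |CU| = 43.9 and U on the +x side, so U = (43.90, 0.000). C and B share the same x with |CB| = 36.7 and B on the +y side, so B = (0.000, 36.70). The virtual corner opposite C is at (43.90, 36.70). Since A1 is tangent to UA there, TA ⟂ UA and tangency of A1 to WB means the radius TW is perpendicular to WB, with radius 5.3, so the center T sits 5.3 in from both sides at T = (38.60, 31.40). That places the tangent points at A = (43.90, 31.40) on UA and W = (38.60, 36.70) on WB. Then |CA| = |A − C| = 53.97.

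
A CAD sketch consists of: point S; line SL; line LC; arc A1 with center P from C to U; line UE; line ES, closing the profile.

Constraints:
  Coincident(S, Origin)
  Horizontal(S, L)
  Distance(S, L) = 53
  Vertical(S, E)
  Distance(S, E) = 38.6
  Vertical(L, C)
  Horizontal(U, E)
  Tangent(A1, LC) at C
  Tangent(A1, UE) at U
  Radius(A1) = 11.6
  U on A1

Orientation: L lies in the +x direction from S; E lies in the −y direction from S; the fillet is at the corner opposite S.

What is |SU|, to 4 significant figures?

56.60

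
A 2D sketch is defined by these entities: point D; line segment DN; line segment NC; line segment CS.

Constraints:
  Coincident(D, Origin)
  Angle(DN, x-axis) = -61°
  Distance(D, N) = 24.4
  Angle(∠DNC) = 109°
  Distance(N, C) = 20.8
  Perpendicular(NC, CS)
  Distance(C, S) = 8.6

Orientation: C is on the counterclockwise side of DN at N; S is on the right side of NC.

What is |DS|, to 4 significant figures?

42.77

D is at the origin; DN runs at -61.0° with length 24.4, so N = 24.4·(cos -61.0°, sin -61.0°) = (11.83, -21.34). ∠DNC = 109.0°, so NC runs at -61.0° + (180° − 109.0°) = 10.00° from the x-axis; with |NC| = 20.8, C = N + 20.8·(cos 10.00°, sin 10.00°) = (32.31, -17.73). NC is perpendicular to CS; with |CS| = 8.6 on the right of NC, S = C + 8.6·(0.1736, -0.9848) = (33.81, -26.20). Then |DS| = |S − D| = 42.77.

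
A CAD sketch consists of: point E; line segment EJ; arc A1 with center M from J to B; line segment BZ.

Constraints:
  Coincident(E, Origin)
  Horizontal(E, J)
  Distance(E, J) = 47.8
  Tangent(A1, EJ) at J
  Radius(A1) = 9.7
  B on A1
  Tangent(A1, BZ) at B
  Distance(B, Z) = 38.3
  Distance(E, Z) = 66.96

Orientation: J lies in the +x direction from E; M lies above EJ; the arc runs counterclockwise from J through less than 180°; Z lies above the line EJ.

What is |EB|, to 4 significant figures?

58.43

Checks: |MB| = 9.700 ✓; ∠(MB, BZ) = 90.00° ✓; |BZ| = 38.30 ✓; |EZ| = 66.96 ✓.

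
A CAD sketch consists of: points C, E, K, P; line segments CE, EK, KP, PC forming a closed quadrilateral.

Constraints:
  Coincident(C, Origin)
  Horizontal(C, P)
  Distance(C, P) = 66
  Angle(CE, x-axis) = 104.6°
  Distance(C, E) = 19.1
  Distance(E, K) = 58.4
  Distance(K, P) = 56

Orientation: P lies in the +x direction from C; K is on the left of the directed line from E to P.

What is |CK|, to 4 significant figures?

67.25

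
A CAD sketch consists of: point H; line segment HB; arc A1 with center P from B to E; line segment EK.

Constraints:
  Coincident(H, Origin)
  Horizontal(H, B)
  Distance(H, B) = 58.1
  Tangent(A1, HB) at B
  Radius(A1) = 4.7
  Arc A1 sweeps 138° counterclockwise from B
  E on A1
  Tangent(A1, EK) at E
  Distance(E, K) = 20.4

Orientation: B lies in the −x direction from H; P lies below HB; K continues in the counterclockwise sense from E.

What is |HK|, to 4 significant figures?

51.00

H is at the origin; HB is horizontal with |HB| = 58.1 and B on the −x side, so B = (-58.10, 0.000). A1 meets HB tangentially, so PB is at right angles to HB, so P = B + (0, -4.7) = (-58.10, -4.700). On A1, B sits at bearing 90° from P; a 138° counterclockwise sweep puts E at bearing 228°, so E = P + 4.7·(cos 228°, sin 228°) = (-61.24, -8.193). Since A1 is tangent to EK there, PE ⟂ EK, so EK runs along (−sin 228°, cos 228°); with |EK| = 20.4, K = (-46.08, -21.84). Then |HK| = |K − H| = 51.00.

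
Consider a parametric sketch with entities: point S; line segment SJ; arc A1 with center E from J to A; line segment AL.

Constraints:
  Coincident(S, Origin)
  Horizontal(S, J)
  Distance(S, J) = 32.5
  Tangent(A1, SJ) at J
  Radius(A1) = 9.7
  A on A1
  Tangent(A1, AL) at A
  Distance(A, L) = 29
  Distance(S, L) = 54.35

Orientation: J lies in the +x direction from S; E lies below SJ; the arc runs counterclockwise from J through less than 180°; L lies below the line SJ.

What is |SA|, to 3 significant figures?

27.7

S is at the origin; S and J share the same y with |SJ| = 32.5 and J on the +x side, so J = (32.5, 0.00). Tangency of A1 to SJ means the radius EJ is perpendicular to SJ, so E = J + (0, -9.7) = (32.5, -9.70). Since EA ⟂ AL (tangency), |EL| = √(9.7² + 29.0²) = 30.6 regardless of where A sits on A1. So L lies on both circle(S, 54.35) and circle(E, 30.6); the below-SJ intersection is L = (36.8, -40.0). A is the foot of the tangent from L: A = (23.8, -14.0).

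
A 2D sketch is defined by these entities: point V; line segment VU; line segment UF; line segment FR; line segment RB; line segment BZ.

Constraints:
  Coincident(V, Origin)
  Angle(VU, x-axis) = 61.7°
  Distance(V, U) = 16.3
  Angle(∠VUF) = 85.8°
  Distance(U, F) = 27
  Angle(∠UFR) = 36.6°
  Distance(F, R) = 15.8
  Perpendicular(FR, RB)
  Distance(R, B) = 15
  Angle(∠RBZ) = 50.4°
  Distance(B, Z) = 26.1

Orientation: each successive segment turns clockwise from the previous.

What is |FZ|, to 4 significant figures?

4.611

V is at the origin; VU runs at 61.7° with length 16.3, so U = (7.728, 14.35). ∠VUF = 85.8° gives UF at -32.50° from the x-axis; with |UF| = 27.0, F = (30.50, -0.1553). ∠UFR = 36.6° gives FR at -175.9° from the x-axis; with |FR| = 15.8, R = (14.74, -1.285). The perpendicularity gives RB at right angles to FR, so RB runs at 94.10°; with |RB| = 15.0, B = (13.67, 13.68). ∠RBZ = 50.4° gives BZ at -35.50° from the x-axis; with |BZ| = 26.1, Z = (34.92, -1.480). Then |FZ| = |Z − F| = 4.611.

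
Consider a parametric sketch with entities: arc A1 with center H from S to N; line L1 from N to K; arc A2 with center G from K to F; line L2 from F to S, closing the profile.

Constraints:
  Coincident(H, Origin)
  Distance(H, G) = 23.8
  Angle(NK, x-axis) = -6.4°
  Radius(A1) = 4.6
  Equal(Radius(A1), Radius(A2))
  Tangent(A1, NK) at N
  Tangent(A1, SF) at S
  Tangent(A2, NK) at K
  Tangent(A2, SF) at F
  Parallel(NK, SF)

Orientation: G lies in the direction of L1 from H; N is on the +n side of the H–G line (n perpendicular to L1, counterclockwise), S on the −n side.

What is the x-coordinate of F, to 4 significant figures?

23.14

The slot axis is L1's direction at -6.4°, so u = (cos -6.4°, sin -6.4°) = (0.9938, -0.1115) and n = (−sin -6.4°, cos -6.4°) = (0.1115, 0.9938). H is at the origin and G lies 23.8 along u from H, so G = 23.8·u = (23.65, -2.653). Tangency of A1 to both parallel lines with radius 4.6 puts N and S at H ± 4.6·n: N = (0.5128, 4.571), S = (-0.5128, -4.571). Equal radii place K and F the same way about G: K = G + 4.6·n = (24.16, 1.918), F = G − 4.6·n = (23.14, -7.224). So F.x = 23.14.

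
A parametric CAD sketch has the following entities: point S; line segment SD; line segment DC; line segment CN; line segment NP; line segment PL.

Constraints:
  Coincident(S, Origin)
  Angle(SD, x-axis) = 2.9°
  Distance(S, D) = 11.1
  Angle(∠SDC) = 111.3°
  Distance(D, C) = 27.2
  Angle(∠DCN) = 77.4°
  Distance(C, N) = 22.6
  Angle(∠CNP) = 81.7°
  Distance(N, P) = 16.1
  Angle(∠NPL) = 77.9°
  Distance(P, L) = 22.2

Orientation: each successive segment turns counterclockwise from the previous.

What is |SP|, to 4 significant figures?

12.75

∠DCN = 77.4° gives CN at 174.2° from the x-axis; with |CN| = 22.6, N = (-2.813, 28.65). ∠CNP = 81.7° gives NP at -87.50° from the x-axis; with |NP| = 16.1, P = (-2.111, 12.57). Then |SP| = |P − S| = 12.75.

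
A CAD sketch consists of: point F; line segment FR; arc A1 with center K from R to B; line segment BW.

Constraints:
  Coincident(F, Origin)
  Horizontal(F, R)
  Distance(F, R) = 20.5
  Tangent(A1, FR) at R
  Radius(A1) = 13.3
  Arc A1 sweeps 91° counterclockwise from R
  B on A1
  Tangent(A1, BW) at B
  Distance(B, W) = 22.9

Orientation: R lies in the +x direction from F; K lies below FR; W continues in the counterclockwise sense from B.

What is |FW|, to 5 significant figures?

37.213

F is at the origin; F and R share the same y with |FR| = 20.5 and R on the +x side, so R = (20.500, 0.0000). Tangency of A1 to FR means the radius KR is perpendicular to FR, so K = R + (0, -13.3) = (20.500, -13.300). On A1, R sits at bearing 90° from K; a 91° counterclockwise sweep puts B at bearing 181°, so B = K + 13.3·(cos 181°, sin 181°) = (7.2020, -13.532). Since A1 is tangent to BW there, KB ⟂ BW, so BW runs along (−sin 181°, cos 181°); with |BW| = 22.9, W = (7.6017, -36.429). Then |FW| = |W − F| = 37.213.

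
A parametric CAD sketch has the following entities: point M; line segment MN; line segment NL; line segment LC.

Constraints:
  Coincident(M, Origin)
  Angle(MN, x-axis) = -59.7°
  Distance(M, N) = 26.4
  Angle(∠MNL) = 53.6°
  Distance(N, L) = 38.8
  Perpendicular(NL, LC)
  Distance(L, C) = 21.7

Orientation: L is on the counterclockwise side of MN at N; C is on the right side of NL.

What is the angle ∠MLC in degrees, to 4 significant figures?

132.6°

M is at the origin; MN runs at -59.7° with length 26.4, so N = 26.4·(cos -59.7°, sin -59.7°) = (13.32, -22.79). ∠MNL = 53.6°, so NL runs at -59.7° + (180° − 53.6°) = 66.70° from the x-axis; with |NL| = 38.8, L = N + 38.8·(cos 66.70°, sin 66.70°) = (28.67, 12.84). NL ⟂ LC; with |LC| = 21.7 on the right of NL, C = L + 21.7·(0.9184, -0.3955) = (48.60, 4.259). Then cos ∠MLC = LM·LC / (|LM||LC|), giving 132.6°.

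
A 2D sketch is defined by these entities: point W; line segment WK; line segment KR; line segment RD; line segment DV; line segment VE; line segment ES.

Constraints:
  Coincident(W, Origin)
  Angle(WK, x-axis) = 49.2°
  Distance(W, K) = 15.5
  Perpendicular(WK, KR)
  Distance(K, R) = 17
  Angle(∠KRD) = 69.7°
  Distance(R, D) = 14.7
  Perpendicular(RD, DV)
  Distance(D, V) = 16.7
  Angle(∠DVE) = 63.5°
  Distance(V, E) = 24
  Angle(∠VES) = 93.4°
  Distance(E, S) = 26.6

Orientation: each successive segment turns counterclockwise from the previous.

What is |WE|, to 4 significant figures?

27.60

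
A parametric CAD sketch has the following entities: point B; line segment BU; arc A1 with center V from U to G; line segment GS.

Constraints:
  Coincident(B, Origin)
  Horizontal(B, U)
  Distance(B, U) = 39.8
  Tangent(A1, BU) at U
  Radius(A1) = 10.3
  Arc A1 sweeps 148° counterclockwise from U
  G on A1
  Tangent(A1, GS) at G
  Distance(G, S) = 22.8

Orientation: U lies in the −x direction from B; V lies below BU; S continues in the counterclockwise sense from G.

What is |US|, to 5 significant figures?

34.071

On A1, U sits at bearing 90° from V; a 148° counterclockwise sweep puts G at bearing 238°, so G = V + 10.3·(cos 238°, sin 238°) = (-45.258, -19.035). Tangency of A1 to GS means the radius VG is perpendicular to GS, so GS runs along (−sin 238°, cos 238°); with |GS| = 22.8, S = (-25.923, -31.117). Then |US| = |S − U| = 34.071.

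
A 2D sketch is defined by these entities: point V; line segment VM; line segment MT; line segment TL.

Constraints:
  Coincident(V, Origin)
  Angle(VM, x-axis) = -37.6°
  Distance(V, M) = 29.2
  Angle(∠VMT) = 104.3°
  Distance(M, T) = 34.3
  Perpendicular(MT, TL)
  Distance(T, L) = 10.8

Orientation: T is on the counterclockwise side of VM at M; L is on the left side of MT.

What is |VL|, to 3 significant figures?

45.0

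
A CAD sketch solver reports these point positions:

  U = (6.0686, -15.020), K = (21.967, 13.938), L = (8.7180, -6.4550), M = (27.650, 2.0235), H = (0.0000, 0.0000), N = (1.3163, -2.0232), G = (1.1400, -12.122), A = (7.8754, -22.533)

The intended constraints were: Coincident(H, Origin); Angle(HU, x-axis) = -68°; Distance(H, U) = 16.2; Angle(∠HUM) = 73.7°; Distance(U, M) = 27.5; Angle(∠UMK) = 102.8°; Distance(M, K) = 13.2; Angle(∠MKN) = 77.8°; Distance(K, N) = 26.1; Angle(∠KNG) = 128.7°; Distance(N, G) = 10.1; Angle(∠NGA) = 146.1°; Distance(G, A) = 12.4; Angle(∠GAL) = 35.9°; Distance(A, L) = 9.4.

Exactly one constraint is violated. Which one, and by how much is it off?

Distance(A, L) = 9.4 — off by 6.70.

H = (0.00, 0.00) ✓; HU at -68.00° ✓; |HU| = 16.20 ✓; ∠HUM = 73.70° ✓; |UM| = 27.50 ✓; ∠UMK = 102.8° ✓; |MK| = 13.20 ✓; ∠MKN = 77.80° ✓; |KN| = 26.10 ✓; ∠KNG = 128.7° ✓; |NG| = 10.10 ✓; ∠NGA = 146.1° ✓; |GA| = 12.40 ✓; ∠GAL = 35.90° ✓; |AL| = 16.10 ✗.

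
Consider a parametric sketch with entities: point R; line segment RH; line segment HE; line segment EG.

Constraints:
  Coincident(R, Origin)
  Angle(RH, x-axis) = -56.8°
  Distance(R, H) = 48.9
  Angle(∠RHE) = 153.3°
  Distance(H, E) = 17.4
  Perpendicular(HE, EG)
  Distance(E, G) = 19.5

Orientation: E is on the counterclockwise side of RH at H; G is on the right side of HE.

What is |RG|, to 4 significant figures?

73.83

R is at the origin; RH runs at -56.8° with length 48.9, so H = 48.9·(cos -56.8°, sin -56.8°) = (26.78, -40.92). ∠RHE = 153.3°, so HE runs at -56.8° + (180° − 153.3°) = -30.10° from the x-axis; with |HE| = 17.4, E = H + 17.4·(cos -30.10°, sin -30.10°) = (41.83, -49.64). HE is perpendicular to EG; with |EG| = 19.5 on the right of HE, G = E + 19.5·(-0.5015, -0.8652) = (32.05, -66.51). Then |RG| = |G − R| = 73.83.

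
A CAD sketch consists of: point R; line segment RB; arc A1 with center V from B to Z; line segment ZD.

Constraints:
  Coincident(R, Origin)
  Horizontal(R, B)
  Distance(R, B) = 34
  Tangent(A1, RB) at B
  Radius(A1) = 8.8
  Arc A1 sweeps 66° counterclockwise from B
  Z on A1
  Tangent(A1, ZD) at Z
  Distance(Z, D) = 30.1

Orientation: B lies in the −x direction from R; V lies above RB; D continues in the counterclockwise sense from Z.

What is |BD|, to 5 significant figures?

38.495

R is at the origin; RB is horizontal with |RB| = 34.0 and B on the −x side, so B = (-34.000, 0.0000). The tangent condition forces VB to be normal to RB, so V = B + (0, 8.8) = (-34.000, 8.8000). On A1, B sits at bearing -90° from V; a 66° counterclockwise sweep puts Z at bearing -24°, so Z = V + 8.8·(cos -24°, sin -24°) = (-25.961, 5.2207). Tangency of A1 to ZD means the radius VZ is perpendicular to ZD, so ZD runs along (−sin -24°, cos -24°); with |ZD| = 30.1, D = (-13.718, 32.718). Then |BD| = |D − B| = 38.495.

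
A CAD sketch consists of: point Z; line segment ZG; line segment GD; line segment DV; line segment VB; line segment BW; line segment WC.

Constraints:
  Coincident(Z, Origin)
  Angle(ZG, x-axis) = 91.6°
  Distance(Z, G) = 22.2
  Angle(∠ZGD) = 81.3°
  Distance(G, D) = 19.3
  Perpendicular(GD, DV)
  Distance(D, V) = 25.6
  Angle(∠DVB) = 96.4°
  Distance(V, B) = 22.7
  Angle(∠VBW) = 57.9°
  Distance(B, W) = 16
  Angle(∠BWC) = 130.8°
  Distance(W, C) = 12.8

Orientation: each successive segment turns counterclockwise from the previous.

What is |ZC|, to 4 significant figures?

17.16

Z is at the origin; ZG runs at 91.6° with length 22.2, so G = (-0.6199, 22.19). ∠ZGD = 81.3° gives GD at -169.7° from the x-axis; with |GD| = 19.3, D = (-19.61, 18.74). GD ⟂ DV, so DV runs at -79.70°; with |DV| = 25.6, V = (-15.03, -6.447). ∠DVB = 96.4° gives VB at 3.900° from the x-axis; with |VB| = 22.7, B = (7.616, -4.903). ∠VBW = 57.9° gives BW at 126.0° from the x-axis; with |BW| = 16.0, W = (-1.789, 8.041). ∠BWC = 130.8° gives WC at 175.2° from the x-axis; with |WC| = 12.8, C = (-14.54, 9.112). Then |ZC| = |C − Z| = 17.16.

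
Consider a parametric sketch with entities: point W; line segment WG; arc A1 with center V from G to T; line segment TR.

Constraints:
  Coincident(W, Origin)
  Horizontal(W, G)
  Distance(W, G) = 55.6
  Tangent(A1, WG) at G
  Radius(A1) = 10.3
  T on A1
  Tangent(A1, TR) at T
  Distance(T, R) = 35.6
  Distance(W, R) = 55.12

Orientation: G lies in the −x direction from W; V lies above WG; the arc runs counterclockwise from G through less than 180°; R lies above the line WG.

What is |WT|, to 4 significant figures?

46.30

W is at the origin; WG is horizontal with |WG| = 55.6 and G on the −x side, so G = (-55.60, 0.000). A1 meets WG tangentially, so VG is at right angles to WG, so V = G + (0, 10.3) = (-55.60, 10.30). Since VT ⟂ TR (tangency), |VR| = √(10.3² + 35.6²) = 37.06 regardless of where T sits on A1. So R lies on both circle(W, 55.12) and circle(V, 37.06); the above-WG intersection is R = (-35.99, 41.75). T is the foot of the tangent from R: T = (-45.69, 7.494).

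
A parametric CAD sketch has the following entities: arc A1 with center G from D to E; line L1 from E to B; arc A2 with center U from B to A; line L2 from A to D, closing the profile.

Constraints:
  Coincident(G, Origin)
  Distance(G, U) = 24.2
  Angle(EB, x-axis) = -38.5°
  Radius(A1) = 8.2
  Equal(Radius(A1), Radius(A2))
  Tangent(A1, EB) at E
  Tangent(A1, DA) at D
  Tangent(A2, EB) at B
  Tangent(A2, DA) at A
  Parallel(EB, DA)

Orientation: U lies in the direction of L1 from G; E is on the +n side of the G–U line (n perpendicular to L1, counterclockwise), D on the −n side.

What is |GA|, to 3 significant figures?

25.6

The slot axis is L1's direction at -38.5°, so u = (cos -38.5°, sin -38.5°) = (0.783, -0.623) and n = (−sin -38.5°, cos -38.5°) = (0.623, 0.783). G is at the origin and U lies 24.2 along u from G, so U = 24.2·u = (18.9, -15.1). Tangency of A1 to both parallel lines with radius 8.2 puts E and D at G ± 8.2·n: E = (5.10, 6.42), D = (-5.10, -6.42). Equal radii place B and A the same way about U: B = U + 8.2·n = (24.0, -8.65), A = U − 8.2·n = (13.8, -21.5). Then |GA| = |A − G| = 25.6.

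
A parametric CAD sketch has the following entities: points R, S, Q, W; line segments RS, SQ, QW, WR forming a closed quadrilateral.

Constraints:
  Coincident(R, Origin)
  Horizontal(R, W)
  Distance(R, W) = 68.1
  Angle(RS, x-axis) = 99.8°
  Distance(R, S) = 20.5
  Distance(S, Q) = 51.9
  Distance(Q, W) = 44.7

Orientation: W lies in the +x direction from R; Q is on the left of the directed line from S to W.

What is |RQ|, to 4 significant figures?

59.23

Checks: |SQ| = 51.90 ✓; |QW| = 44.70 ✓.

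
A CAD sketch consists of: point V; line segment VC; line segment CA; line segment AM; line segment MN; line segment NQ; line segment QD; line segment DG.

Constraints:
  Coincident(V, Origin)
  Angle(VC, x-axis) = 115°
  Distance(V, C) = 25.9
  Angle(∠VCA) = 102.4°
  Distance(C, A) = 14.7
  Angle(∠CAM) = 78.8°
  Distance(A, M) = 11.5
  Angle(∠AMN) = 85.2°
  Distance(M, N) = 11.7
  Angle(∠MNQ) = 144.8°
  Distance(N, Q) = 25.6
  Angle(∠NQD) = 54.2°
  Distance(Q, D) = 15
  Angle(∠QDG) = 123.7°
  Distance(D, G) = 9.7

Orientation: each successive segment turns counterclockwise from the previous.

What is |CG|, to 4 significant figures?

7.714

V is at the origin; VC runs at 115.0° with length 25.9, so C = (-10.95, 23.47). ∠VCA = 102.4° gives CA at -167.4° from the x-axis; with |CA| = 14.7, A = (-25.29, 20.27). ∠CAM = 78.8° gives AM at -66.20° from the x-axis; with |AM| = 11.5, M = (-20.65, 9.745). ∠AMN = 85.2° gives MN at 28.60° from the x-axis; with |MN| = 11.7, N = (-10.38, 15.35). ∠MNQ = 144.8° gives NQ at 63.80° from the x-axis; with |NQ| = 25.6, Q = (0.9239, 38.32). ∠NQD = 54.2° gives QD at -170.4° from the x-axis; with |QD| = 15.0, D = (-13.87, 35.81). ∠QDG = 123.7° gives DG at -114.1° from the x-axis; with |DG| = 9.7, G = (-17.83, 26.96). Then |CG| = |G − C| = 7.714.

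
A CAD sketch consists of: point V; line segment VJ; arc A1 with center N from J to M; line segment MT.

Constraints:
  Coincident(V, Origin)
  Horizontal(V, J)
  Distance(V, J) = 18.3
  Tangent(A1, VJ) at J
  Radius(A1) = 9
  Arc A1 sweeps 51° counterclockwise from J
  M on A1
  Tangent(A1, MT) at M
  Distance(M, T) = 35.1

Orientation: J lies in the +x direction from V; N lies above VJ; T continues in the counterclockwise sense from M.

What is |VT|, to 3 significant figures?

56.4

V is at the origin; VJ is horizontal with |VJ| = 18.3 and J on the +x side, so J = (18.3, 0.00). A1 meets VJ tangentially, so NJ is at right angles to VJ, so N = J + (0, 9) = (18.3, 9.00). On A1, J sits at bearing -90° from N; a 51° counterclockwise sweep puts M at bearing -39°, so M = N + 9.0·(cos -39°, sin -39°) = (25.3, 3.34). The tangent condition forces NM to be normal to MT, so MT runs along (−sin -39°, cos -39°); with |MT| = 35.1, T = (47.4, 30.6). Then |VT| = |T − V| = 56.4.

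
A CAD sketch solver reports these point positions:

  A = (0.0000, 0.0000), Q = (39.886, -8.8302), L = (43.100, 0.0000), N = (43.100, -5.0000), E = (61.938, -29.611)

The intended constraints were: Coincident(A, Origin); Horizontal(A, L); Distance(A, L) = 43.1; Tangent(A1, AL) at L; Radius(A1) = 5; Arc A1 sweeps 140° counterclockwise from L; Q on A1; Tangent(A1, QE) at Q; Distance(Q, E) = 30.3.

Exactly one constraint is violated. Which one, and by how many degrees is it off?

Tangent(A1, QE) at Q — off by 3.30°.

A = (0.00, 0.00) ✓; A.y = 0.00, L.y = 0.00 ✓; |AL| = 43.10 ✓; ∠(NL, LA) = 90.00° ✓; |NL| = 5.000 ✓; bearing(N→Q) − bearing(N→L) = 140.0° ✓; |NQ| = 5.000 ✓; ∠(NQ, QE) = 93.30° ✗; |QE| = 30.30 ✓.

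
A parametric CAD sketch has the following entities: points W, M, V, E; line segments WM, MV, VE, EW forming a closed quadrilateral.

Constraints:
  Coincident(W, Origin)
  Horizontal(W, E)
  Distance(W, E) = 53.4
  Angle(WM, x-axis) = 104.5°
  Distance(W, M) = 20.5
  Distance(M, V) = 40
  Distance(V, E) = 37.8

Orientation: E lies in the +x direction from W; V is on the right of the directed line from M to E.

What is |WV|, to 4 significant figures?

22.02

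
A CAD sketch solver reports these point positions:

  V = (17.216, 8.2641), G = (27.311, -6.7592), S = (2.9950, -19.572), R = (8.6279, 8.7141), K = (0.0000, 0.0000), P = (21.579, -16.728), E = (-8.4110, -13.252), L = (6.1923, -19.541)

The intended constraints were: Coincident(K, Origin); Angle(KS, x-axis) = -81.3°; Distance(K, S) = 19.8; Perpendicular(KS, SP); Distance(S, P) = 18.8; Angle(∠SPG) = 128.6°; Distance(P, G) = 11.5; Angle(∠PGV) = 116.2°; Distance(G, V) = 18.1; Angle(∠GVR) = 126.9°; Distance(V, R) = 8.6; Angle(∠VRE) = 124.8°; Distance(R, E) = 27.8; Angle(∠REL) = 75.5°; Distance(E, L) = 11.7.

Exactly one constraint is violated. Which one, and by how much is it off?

Distance(E, L) = 11.7 — off by 4.20.

K = (0.00, 0.00) ✓; KS at -81.30° ✓; |KS| = 19.80 ✓; ∠(KS, SP) = 90.00° ✓; |SP| = 18.80 ✓; ∠SPG = 128.6° ✓; |PG| = 11.50 ✓; ∠PGV = 116.2° ✓; |GV| = 18.10 ✓; ∠GVR = 126.9° ✓; |VR| = 8.600 ✓; ∠VRE = 124.8° ✓; |RE| = 27.80 ✓; ∠REL = 75.50° ✓; |EL| = 15.90 ✗.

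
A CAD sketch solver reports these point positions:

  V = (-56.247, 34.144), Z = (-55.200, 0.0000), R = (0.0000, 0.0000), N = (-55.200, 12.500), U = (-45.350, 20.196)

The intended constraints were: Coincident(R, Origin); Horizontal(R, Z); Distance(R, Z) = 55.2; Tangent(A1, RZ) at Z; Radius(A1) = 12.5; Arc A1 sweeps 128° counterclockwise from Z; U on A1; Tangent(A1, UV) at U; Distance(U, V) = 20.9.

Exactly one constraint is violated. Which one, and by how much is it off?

Distance(U, V) = 20.9 — off by 3.20.

R = (0.00, 0.00) ✓; R.y = 0.00, Z.y = 0.00 ✓; |RZ| = 55.20 ✓; ∠(NZ, ZR) = 90.00° ✓; |NZ| = 12.50 ✓; bearing(N→U) − bearing(N→Z) = 128.0° ✓; |NU| = 12.50 ✓; ∠(NU, UV) = 90.00° ✓; |UV| = 17.70 ✗.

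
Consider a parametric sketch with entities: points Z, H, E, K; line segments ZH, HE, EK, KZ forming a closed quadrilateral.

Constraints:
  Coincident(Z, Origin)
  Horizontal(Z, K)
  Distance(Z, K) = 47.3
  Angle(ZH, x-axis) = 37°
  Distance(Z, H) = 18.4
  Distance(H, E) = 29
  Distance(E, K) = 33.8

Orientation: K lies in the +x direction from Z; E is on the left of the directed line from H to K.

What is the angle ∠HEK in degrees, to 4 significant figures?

65.99°

Z is at the origin; Z and K share the same y with |ZK| = 47.3 and K in +x, so K = (47.3, 0). ZH runs at 37.0° with |ZH| = 18.4, so H = (14.69, 11.07). E is determined by |HE| = 29.0 and |EK| = 33.8 together: it lies at the intersection of circle(H, 29.0) and circle(K, 33.8). With |HK| = 34.43, the foot of the radical line on HK is 12.84 from H and the perpendicular offset is √(29.0² − 12.84²) = 26.00. Taking the left-of-HK solution: E = (35.21, 31.57).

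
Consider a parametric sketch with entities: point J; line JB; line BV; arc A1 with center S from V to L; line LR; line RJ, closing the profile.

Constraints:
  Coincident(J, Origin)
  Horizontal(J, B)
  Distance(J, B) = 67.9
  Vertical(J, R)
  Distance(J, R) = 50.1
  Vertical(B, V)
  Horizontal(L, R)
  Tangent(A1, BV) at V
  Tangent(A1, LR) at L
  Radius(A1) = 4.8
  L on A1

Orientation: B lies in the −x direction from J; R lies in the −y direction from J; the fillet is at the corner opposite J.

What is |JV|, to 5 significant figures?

81.624

The virtual corner opposite J is at (-67.900, -50.100). A1 meets BV tangentially, so SV is at right angles to BV and A1 meets LR tangentially, so SL is at right angles to LR, with radius 4.8, so the center S sits 4.8 in from both sides at S = (-63.100, -45.300). That places the tangent points at V = (-67.900, -45.300) on BV and L = (-63.100, -50.100) on LR. Then |JV| = |V − J| = 81.624.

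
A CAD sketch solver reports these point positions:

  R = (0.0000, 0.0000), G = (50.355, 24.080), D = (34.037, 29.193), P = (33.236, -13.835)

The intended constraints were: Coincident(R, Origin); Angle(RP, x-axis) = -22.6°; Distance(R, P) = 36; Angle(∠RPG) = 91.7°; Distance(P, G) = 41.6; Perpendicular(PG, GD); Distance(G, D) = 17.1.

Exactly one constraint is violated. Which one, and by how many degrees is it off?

Perpendicular(PG, GD) — off by 6.90°.

R = (0.00, 0.00) ✓; RP at -22.60° ✓; |RP| = 36.00 ✓; ∠RPG = 91.70° ✓; |PG| = 41.60 ✓; ∠(PG, GD) = 96.90° ✗; |GD| = 17.10 ✓.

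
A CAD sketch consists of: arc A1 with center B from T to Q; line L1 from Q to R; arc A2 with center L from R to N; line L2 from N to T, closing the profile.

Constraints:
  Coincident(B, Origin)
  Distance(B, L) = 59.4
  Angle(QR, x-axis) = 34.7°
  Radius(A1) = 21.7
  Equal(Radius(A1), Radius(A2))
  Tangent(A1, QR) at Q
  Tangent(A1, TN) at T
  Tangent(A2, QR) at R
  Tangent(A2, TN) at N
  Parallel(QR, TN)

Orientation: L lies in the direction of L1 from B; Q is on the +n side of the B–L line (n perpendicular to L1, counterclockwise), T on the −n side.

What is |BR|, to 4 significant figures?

63.24

The slot axis is L1's direction at 34.7°, so u = (cos 34.7°, sin 34.7°) = (0.8221, 0.5693) and n = (−sin 34.7°, cos 34.7°) = (-0.5693, 0.8221). B is at the origin and L lies 59.4 along u from B, so L = 59.4·u = (48.84, 33.82). Tangency of A1 to both parallel lines with radius 21.7 puts Q and T at B ± 21.7·n: Q = (-12.35, 17.84), T = (12.35, -17.84). Equal radii place R and N the same way about L: R = L + 21.7·n = (36.48, 51.66), N = L − 21.7·n = (61.19, 15.97). Then |BR| = |R − B| = 63.24.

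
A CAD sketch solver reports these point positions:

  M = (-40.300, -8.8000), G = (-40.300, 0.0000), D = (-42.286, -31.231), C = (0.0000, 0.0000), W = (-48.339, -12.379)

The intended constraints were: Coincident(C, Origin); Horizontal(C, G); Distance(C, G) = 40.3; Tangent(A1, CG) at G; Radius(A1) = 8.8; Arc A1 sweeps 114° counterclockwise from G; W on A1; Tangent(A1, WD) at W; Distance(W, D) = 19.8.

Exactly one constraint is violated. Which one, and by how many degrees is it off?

Tangent(A1, WD) at W — off by 6.20°.

C = (0.00, 0.00) ✓; C.y = 0.00, G.y = 0.00 ✓; |CG| = 40.30 ✓; ∠(MG, GC) = 90.00° ✓; |MG| = 8.800 ✓; bearing(M→W) − bearing(M→G) = 114.0° ✓; |MW| = 8.800 ✓; ∠(MW, WD) = 96.20° ✗; |WD| = 19.80 ✓.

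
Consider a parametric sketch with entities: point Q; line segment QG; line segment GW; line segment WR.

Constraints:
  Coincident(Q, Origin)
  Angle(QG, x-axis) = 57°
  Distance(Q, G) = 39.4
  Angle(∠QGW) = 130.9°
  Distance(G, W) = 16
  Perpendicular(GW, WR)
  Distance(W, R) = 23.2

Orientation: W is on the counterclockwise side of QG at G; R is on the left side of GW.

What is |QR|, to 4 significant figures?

42.31

∠QGW = 130.9°, so GW runs at 57.0° + (180° − 130.9°) = 106.1° from the x-axis; with |GW| = 16.0, W = G + 16.0·(cos 106.1°, sin 106.1°) = (17.02, 48.42). GW ⟂ WR; with |WR| = 23.2 on the left of GW, R = W + 23.2·(-0.9608, -0.2773) = (-5.268, 41.98). Then |QR| = |R − Q| = 42.31.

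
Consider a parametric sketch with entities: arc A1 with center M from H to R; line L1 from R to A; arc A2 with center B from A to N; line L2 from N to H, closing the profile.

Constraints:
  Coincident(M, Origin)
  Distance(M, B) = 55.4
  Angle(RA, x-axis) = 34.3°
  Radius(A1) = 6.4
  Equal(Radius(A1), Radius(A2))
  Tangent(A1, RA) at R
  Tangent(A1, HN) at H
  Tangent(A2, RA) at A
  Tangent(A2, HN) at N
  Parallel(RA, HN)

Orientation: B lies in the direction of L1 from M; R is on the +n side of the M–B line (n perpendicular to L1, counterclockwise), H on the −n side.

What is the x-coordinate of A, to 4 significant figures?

42.16

The slot axis is L1's direction at 34.3°, so u = (cos 34.3°, sin 34.3°) = (0.8261, 0.5635) and n = (−sin 34.3°, cos 34.3°) = (-0.5635, 0.8261). M is at the origin and B lies 55.4 along u from M, so B = 55.4·u = (45.77, 31.22). Tangency of A1 to both parallel lines with radius 6.4 puts R and H at M ± 6.4·n: R = (-3.607, 5.287), H = (3.607, -5.287). Equal radii place A and N the same way about B: A = B + 6.4·n = (42.16, 36.51), N = B − 6.4·n = (49.37, 25.93). So A.x = 42.16.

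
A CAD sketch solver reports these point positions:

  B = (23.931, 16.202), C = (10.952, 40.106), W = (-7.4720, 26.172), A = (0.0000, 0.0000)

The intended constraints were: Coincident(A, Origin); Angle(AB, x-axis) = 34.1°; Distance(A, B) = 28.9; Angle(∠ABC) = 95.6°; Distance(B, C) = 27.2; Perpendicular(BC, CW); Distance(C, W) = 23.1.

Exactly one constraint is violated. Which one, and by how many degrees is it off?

Perpendicular(BC, CW) — off by 8.60°.

A = (0.00, 0.00) ✓; AB at 34.10° ✓; |AB| = 28.90 ✓; ∠ABC = 95.60° ✓; |BC| = 27.20 ✓; ∠(BC, CW) = 98.60° ✗; |CW| = 23.10 ✓.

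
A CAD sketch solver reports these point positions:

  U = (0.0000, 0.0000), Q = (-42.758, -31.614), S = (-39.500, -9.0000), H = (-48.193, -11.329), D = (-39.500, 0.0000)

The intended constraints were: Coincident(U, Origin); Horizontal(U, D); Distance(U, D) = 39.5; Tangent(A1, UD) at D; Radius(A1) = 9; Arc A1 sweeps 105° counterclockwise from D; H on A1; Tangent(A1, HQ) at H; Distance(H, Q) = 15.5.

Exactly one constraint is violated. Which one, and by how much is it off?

Distance(H, Q) = 15.5 — off by 5.50.

U = (0.00, 0.00) ✓; U.y = 0.00, D.y = 0.00 ✓; |UD| = 39.50 ✓; ∠(SD, DU) = 90.00° ✓; |SD| = 9.000 ✓; bearing(S→H) − bearing(S→D) = 105.0° ✓; |SH| = 9.000 ✓; ∠(SH, HQ) = 90.00° ✓; |HQ| = 21.00 ✗.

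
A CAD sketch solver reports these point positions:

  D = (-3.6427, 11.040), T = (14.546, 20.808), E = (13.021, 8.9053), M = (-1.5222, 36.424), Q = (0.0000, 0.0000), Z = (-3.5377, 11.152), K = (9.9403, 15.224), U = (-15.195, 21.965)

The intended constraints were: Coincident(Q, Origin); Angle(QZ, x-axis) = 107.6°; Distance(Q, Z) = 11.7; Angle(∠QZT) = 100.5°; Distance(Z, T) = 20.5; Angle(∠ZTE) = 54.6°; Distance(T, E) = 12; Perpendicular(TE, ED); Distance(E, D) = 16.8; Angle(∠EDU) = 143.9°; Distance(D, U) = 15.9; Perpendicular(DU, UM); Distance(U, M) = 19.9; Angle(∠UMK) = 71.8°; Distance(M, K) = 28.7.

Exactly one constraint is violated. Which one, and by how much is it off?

Distance(M, K) = 28.7 — off by 4.60.

Q = (0.00, 0.00) ✓; QZ at 107.6° ✓; |QZ| = 11.70 ✓; ∠QZT = 100.5° ✓; |ZT| = 20.50 ✓; ∠ZTE = 54.60° ✓; |TE| = 12.00 ✓; ∠(TE, ED) = 90.00° ✓; |ED| = 16.80 ✓; ∠EDU = 143.9° ✓; |DU| = 15.90 ✓; ∠(DU, UM) = 90.00° ✓; |UM| = 19.90 ✓; ∠UMK = 71.80° ✓; |MK| = 24.10 ✗.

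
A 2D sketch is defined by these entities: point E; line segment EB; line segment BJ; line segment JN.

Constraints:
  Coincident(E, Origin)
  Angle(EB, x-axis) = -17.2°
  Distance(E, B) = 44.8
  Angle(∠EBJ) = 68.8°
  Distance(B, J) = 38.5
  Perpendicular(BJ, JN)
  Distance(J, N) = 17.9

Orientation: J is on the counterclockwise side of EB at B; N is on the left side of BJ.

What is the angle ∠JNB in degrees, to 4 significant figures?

65.06°

E is at the origin; EB runs at -17.2° with length 44.8, so B = 44.8·(cos -17.2°, sin -17.2°) = (42.80, -13.25). ∠EBJ = 68.8°, so BJ runs at -17.2° + (180° − 68.8°) = 94.00° from the x-axis; with |BJ| = 38.5, J = B + 38.5·(cos 94.00°, sin 94.00°) = (40.11, 25.16). BJ ⟂ JN; with |JN| = 17.9 on the left of BJ, N = J + 17.9·(-0.9976, -0.06976) = (22.25, 23.91). Then cos ∠JNB = NJ·NB / (|NJ||NB|), giving 65.06°.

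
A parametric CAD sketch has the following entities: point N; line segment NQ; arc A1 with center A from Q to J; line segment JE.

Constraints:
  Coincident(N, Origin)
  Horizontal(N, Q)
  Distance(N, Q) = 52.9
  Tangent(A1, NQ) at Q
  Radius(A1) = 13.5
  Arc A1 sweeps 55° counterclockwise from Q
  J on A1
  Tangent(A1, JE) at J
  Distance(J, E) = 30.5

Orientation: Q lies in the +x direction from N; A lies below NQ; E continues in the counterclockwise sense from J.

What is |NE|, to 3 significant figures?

39.2

N is at the origin; N and Q share the same y with |NQ| = 52.9 and Q on the +x side, so Q = (52.9, 0.00). A1 meets NQ tangentially, so AQ is at right angles to NQ, so A = Q + (0, -13.5) = (52.9, -13.5). On A1, Q sits at bearing 90° from A; a 55° counterclockwise sweep puts J at bearing 145°, so J = A + 13.5·(cos 145°, sin 145°) = (41.8, -5.76). Since A1 is tangent to JE there, AJ ⟂ JE, so JE runs along (−sin 145°, cos 145°); with |JE| = 30.5, E = (24.3, -30.7). Then |NE| = |E − N| = 39.2.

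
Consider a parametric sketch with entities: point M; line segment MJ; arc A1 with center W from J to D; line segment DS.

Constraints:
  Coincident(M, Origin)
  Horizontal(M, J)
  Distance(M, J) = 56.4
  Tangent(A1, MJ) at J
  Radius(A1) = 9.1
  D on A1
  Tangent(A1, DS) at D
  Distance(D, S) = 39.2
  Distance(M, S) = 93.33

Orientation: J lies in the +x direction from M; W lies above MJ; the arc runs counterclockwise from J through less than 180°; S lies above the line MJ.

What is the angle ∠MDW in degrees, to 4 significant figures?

37.69°

Checks: |MJ| = 56.40 ✓; |WD| = 9.100 ✓; ∠(WD, DS) = 90.00° ✓; |DS| = 39.20 ✓; |MS| = 93.33 ✓.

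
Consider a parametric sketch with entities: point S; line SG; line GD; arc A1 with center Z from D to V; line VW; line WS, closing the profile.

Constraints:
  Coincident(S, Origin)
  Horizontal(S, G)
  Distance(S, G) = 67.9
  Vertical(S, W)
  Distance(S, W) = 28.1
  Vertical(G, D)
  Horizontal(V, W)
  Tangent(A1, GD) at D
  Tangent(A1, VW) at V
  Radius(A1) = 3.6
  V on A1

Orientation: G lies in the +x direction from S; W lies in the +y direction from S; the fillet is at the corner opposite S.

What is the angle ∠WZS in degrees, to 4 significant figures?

24.06°

S is at the origin; S and G share the same y with |SG| = 67.9 and G on the +x side, so G = (67.90, 0.000). S and W share the same x with |SW| = 28.1 and W on the +y side, so W = (0.000, 28.10). The virtual corner opposite S is at (67.90, 28.10). Since A1 is tangent to GD there, ZD ⟂ GD and the tangent condition forces ZV to be normal to VW, with radius 3.6, so the center Z sits 3.6 in from both sides at Z = (64.30, 24.50). Then cos ∠WZS = ZW·ZS / (|ZW||ZS|), giving 24.06°.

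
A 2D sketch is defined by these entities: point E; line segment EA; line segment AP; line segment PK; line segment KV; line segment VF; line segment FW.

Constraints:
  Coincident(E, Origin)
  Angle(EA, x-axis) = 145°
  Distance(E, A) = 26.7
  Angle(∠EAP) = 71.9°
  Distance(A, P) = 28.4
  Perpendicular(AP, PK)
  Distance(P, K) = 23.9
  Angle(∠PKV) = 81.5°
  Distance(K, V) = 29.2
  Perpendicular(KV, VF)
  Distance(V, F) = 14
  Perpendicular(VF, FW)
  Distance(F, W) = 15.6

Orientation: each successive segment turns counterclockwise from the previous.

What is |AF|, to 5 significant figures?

5.9540

E is at the origin; EA runs at 145.0° with length 26.7, so A = (-21.871, 15.314). ∠EAP = 71.9° gives AP at -106.90° from the x-axis; with |AP| = 28.4, P = (-30.127, -11.859). AP ⟂ PK, so PK runs at -16.900°; with |PK| = 23.9, K = (-7.2595, -18.807). ∠PKV = 81.5° gives KV at 81.600° from the x-axis; with |KV| = 29.2, V = (-2.9938, 10.080). KV is perpendicular to VF, so VF runs at 171.60°; with |VF| = 14.0, F = (-16.844, 12.125). Then |AF| = |F − A| = 5.9540.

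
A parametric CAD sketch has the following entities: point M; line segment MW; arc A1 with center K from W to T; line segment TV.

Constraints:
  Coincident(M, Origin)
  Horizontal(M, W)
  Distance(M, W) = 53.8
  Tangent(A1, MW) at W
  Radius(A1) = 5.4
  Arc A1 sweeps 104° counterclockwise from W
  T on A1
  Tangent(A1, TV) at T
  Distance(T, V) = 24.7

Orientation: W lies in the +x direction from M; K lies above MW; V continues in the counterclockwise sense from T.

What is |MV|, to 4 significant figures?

61.29

On A1, W sits at bearing -90° from K; a 104° counterclockwise sweep puts T at bearing 14°, so T = K + 5.4·(cos 14°, sin 14°) = (59.04, 6.706). The tangent condition forces KT to be normal to TV, so TV runs along (−sin 14°, cos 14°); with |TV| = 24.7, V = (53.06, 30.67). Then |MV| = |V − M| = 61.29.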